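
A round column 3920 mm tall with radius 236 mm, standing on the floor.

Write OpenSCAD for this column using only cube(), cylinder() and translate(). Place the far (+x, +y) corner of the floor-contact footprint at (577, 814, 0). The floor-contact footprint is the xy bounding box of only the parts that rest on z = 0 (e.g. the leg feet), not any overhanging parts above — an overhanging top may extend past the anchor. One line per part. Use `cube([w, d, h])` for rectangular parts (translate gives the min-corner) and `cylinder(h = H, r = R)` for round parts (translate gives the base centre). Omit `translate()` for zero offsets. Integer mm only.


translate([341, 578, 0]) cylinder(h = 3920, r = 236);


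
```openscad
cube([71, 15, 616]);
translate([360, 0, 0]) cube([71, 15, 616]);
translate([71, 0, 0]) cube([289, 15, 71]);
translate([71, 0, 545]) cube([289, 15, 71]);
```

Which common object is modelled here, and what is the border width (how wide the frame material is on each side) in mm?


A picture frame. The border width is 71 mm.

Four thin pieces enclosing a rectangular opening — a picture frame. The two full-height stiles are 616 mm tall; the top rail sits at z = 545 and is 71 mm tall, so the border above the opening is 616 − 545 = 71 mm, matching the stile x-width.


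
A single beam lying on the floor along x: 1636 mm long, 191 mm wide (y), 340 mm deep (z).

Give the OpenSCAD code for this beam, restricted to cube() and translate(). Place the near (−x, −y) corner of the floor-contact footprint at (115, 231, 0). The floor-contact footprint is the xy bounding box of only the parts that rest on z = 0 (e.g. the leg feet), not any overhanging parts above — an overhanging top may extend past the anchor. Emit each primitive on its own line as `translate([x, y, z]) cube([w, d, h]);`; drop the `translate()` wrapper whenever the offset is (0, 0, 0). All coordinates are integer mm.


translate([115, 231, 0]) cube([1636, 191, 340]);


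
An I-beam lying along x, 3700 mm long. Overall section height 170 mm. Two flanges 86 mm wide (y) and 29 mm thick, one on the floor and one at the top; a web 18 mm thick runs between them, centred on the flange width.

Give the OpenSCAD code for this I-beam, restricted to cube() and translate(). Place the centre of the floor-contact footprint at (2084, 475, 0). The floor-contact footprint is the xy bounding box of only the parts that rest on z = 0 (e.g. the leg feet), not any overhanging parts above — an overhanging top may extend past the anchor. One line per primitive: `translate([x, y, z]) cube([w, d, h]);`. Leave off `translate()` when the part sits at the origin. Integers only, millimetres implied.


translate([234, 432, 0]) cube([3700, 86, 29]);
translate([234, 466, 29]) cube([3700, 18, 112]);
translate([234, 432, 141]) cube([3700, 86, 29]);


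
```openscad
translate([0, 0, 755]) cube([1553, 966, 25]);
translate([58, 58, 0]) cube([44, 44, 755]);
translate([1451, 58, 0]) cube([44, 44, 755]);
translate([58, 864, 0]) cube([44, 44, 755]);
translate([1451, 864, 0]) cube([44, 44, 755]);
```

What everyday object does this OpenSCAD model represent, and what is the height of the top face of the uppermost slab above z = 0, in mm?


A table. The table height is 780 mm.

A 1553×966×25 slab sits at z = 755 on four 44 mm square posts — a table. The top surface is at 755 + 25 = 780 mm.


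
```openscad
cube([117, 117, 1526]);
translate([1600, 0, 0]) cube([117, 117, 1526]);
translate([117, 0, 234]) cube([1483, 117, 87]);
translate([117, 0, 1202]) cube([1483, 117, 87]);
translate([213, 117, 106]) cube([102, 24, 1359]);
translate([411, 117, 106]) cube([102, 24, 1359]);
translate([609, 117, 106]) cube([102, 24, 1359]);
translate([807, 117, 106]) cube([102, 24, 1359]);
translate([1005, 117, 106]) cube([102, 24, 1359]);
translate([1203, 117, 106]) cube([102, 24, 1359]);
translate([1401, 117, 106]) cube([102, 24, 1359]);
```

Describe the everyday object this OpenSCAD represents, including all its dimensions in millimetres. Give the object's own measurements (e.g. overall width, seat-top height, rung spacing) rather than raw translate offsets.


A fence section. Two 117×117 mm posts, 1526 mm tall, stand on the floor with a clear span of 1483 mm between their inner faces. Two horizontal rails of 117×87 mm section span the gap between the posts with their undersides at z = 234 mm and z = 1202 mm, flush with the posts' −y face. 7 pickets, each 102 mm wide, 24 mm thick and 1359 mm tall, are fixed to the +y face of the rails with their bottoms at z = 106 mm, spaced across the span with a 96 mm gap after the −x post and between neighbouring pickets, with 97 mm left before the +x post.


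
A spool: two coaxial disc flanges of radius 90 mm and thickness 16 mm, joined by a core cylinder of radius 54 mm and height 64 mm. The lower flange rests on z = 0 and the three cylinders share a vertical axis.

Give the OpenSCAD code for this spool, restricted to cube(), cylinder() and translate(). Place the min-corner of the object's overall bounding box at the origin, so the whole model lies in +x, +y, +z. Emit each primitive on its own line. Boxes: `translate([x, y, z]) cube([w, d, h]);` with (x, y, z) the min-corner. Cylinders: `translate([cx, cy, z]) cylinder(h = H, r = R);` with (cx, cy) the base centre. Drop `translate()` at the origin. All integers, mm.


translate([90, 90, 0]) cylinder(h = 16, r = 90);
translate([90, 90, 16]) cylinder(h = 64, r = 54);
translate([90, 90, 80]) cylinder(h = 16, r = 90);


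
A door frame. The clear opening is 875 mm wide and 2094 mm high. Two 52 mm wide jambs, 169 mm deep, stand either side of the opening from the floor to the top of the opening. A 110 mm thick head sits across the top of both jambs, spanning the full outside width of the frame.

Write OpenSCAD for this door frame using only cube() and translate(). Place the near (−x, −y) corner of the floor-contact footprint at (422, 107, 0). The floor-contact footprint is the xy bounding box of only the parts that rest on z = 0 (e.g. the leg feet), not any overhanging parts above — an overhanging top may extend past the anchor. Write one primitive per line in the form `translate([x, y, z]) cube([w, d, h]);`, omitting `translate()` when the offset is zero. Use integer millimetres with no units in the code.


translate([422, 107, 0]) cube([52, 169, 2094]);
translate([1349, 107, 0]) cube([52, 169, 2094]);
translate([422, 107, 2094]) cube([979, 169, 110]);


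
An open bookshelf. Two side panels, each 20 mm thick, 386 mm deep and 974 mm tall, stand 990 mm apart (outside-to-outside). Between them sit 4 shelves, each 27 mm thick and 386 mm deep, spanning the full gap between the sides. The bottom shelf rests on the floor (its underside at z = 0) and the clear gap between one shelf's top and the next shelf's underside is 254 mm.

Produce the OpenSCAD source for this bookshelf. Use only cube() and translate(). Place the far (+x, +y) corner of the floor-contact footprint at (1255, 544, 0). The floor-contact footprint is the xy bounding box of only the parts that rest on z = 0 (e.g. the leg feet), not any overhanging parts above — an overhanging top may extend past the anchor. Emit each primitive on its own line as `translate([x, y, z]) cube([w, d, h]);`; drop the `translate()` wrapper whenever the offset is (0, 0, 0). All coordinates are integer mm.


translate([265, 158, 0]) cube([20, 386, 974]);
translate([1235, 158, 0]) cube([20, 386, 974]);
translate([285, 158, 0]) cube([950, 386, 27]);
translate([285, 158, 281]) cube([950, 386, 27]);
translate([285, 158, 562]) cube([950, 386, 27]);
translate([285, 158, 843]) cube([950, 386, 27]);


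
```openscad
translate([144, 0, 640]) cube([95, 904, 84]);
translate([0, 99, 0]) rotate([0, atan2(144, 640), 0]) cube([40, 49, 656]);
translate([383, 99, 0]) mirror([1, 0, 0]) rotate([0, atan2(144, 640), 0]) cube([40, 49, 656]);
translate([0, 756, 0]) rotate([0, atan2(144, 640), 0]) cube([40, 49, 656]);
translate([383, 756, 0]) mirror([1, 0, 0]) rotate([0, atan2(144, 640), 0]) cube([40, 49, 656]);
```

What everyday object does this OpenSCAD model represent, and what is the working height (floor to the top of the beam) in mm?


A sawhorse. The overall height is 724 mm.

A beam across two mirrored pairs of raked legs — a sawhorse. The beam's underside is at z = 640 (matching the legs' vertical rise in atan2(144, 640)) and the beam is 84 mm tall, so its top is at 640 + 84 = 724 mm. The raked legs top out at the beam's underside, so that is the highest point.


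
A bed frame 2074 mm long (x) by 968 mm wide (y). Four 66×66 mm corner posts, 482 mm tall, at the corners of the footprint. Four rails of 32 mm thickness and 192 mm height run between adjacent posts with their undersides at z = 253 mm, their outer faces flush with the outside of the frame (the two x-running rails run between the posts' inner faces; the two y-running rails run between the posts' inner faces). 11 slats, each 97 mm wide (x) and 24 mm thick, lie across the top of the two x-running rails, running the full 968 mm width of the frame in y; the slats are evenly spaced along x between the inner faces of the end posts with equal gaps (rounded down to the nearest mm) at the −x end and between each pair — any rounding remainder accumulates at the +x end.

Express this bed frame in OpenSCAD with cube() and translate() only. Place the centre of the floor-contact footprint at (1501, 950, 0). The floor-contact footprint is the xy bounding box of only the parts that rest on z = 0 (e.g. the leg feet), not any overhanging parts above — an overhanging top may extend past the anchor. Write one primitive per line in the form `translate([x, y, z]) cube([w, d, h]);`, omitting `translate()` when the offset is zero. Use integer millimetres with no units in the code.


// slat z = rail_z + rail_h = 253 + 192 = 445
// slat gap = ⌊(1942 − 11·97) / 12⌋ = 72
translate([464, 466, 0]) cube([66, 66, 482]);
translate([464, 1368, 0]) cube([66, 66, 482]);
translate([2472, 466, 0]) cube([66, 66, 482]);
translate([2472, 1368, 0]) cube([66, 66, 482]);
translate([530, 466, 253]) cube([1942, 32, 192]);
translate([530, 1402, 253]) cube([1942, 32, 192]);
translate([464, 532, 253]) cube([32, 836, 192]);
translate([2506, 532, 253]) cube([32, 836, 192]);
translate([602, 466, 445]) cube([97, 968, 24]);
translate([771, 466, 445]) cube([97, 968, 24]);
translate([940, 466, 445]) cube([97, 968, 24]);
translate([1109, 466, 445]) cube([97, 968, 24]);
translate([1278, 466, 445]) cube([97, 968, 24]);
translate([1447, 466, 445]) cube([97, 968, 24]);
translate([1616, 466, 445]) cube([97, 968, 24]);
translate([1785, 466, 445]) cube([97, 968, 24]);
translate([1954, 466, 445]) cube([97, 968, 24]);
translate([2123, 466, 445]) cube([97, 968, 24]);
translate([2292, 466, 445]) cube([97, 968, 24]);


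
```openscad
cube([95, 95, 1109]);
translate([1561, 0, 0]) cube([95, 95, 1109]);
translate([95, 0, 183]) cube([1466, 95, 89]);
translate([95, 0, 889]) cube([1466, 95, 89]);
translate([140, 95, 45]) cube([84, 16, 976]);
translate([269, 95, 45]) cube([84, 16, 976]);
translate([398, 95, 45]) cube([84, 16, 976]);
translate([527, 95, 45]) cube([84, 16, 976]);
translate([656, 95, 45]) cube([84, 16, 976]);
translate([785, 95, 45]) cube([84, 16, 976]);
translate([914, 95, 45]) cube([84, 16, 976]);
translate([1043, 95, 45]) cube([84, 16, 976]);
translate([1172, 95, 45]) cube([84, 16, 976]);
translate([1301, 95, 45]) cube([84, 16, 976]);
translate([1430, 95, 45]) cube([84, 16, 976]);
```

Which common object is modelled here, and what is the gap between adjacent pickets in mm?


A fence section. The picket gap is 45 mm.

Two posts, two rails, 11 pickets — a fence section. Span 1466 mm holds 11 pickets of 84 mm with 12 equal gaps: ⌊(1466 − 11·84) / 12⌋ = 45 mm.


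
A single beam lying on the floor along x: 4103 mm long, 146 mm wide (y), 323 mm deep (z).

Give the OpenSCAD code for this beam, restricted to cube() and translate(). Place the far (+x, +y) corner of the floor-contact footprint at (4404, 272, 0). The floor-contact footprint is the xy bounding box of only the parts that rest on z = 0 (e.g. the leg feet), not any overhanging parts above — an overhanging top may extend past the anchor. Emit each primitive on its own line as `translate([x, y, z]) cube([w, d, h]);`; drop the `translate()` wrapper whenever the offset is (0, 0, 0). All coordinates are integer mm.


translate([301, 126, 0]) cube([4103, 146, 323]);


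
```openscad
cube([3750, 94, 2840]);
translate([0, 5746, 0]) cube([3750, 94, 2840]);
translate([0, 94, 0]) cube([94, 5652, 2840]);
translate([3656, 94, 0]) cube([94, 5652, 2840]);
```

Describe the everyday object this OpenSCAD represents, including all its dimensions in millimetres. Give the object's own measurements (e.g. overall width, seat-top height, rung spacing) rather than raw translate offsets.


The wall frame of a small rectangular building: four walls, each 2840 mm tall and 94 mm thick, enclosing a footprint 3750 mm (x) by 5840 mm (y) outside-to-outside, with no floor or roof. The front and back walls (the −y and +y sides) span the full width; the two side walls fit between them.


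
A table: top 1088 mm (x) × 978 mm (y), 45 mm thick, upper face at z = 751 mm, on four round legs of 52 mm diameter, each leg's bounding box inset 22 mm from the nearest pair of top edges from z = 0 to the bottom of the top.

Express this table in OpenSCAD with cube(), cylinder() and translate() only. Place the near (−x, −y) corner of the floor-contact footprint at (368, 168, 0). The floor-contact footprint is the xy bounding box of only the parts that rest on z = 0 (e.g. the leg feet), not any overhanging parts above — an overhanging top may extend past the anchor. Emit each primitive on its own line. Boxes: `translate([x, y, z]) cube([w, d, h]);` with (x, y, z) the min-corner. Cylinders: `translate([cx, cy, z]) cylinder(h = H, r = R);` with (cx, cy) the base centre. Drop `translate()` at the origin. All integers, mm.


// leg_h = 751 - 45 = 706
translate([346, 146, 706]) cube([1088, 978, 45]);
translate([394, 194, 0]) cylinder(h = 706, r = 26);
translate([1386, 194, 0]) cylinder(h = 706, r = 26);
translate([394, 1076, 0]) cylinder(h = 706, r = 26);
translate([1386, 1076, 0]) cylinder(h = 706, r = 26);


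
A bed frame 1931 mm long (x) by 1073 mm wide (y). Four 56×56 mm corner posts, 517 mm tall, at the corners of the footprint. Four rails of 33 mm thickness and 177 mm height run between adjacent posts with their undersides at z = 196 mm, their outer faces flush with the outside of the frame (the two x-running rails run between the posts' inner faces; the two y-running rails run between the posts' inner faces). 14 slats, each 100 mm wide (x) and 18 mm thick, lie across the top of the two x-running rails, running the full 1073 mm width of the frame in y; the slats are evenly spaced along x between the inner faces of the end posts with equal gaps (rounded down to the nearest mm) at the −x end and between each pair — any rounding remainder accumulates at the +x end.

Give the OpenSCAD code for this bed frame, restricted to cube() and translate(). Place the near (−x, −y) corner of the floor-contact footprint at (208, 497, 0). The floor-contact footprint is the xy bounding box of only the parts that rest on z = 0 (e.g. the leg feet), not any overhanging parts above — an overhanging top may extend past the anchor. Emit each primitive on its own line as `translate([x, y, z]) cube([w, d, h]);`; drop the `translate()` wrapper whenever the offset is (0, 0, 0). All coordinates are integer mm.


translate([208, 497, 0]) cube([56, 56, 517]);
translate([208, 1514, 0]) cube([56, 56, 517]);
translate([2083, 497, 0]) cube([56, 56, 517]);
translate([2083, 1514, 0]) cube([56, 56, 517]);
translate([264, 497, 196]) cube([1819, 33, 177]);
translate([264, 1537, 196]) cube([1819, 33, 177]);
translate([208, 553, 196]) cube([33, 961, 177]);
translate([2106, 553, 196]) cube([33, 961, 177]);
translate([291, 497, 373]) cube([100, 1073, 18]);
translate([418, 497, 373]) cube([100, 1073, 18]);
translate([545, 497, 373]) cube([100, 1073, 18]);
translate([672, 497, 373]) cube([100, 1073, 18]);
translate([799, 497, 373]) cube([100, 1073, 18]);
translate([926, 497, 373]) cube([100, 1073, 18]);
translate([1053, 497, 373]) cube([100, 1073, 18]);
translate([1180, 497, 373]) cube([100, 1073, 18]);
translate([1307, 497, 373]) cube([100, 1073, 18]);
translate([1434, 497, 373]) cube([100, 1073, 18]);
translate([1561, 497, 373]) cube([100, 1073, 18]);
translate([1688, 497, 373]) cube([100, 1073, 18]);
translate([1815, 497, 373]) cube([100, 1073, 18]);
translate([1942, 497, 373]) cube([100, 1073, 18]);


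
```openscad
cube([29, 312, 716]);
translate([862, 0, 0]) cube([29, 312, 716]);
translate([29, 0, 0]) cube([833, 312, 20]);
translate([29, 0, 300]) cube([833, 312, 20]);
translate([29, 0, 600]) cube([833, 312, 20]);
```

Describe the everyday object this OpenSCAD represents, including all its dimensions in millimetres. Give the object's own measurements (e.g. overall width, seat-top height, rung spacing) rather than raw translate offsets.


An open bookshelf. Two side panels, each 29 mm thick, 312 mm deep and 716 mm tall, stand 891 mm apart (outside-to-outside). Between them sit 3 shelves, each 20 mm thick and 312 mm deep, spanning the full gap between the sides. The bottom shelf rests on the floor (its underside at z = 0) and the clear gap between one shelf's top and the next shelf's underside is 280 mm.


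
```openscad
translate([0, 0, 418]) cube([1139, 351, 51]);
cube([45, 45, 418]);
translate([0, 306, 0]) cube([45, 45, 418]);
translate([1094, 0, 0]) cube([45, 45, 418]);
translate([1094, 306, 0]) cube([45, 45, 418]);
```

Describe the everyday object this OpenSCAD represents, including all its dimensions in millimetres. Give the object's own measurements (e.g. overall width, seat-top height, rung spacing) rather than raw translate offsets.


A long wooden bench with a 1139 mm (x) × 351 mm (y) seat, 51 mm thick, its top surface 469 mm above the floor. Four 45 mm square legs at the seat corners, flush with the edges, run from z = 0 to the seat underside.


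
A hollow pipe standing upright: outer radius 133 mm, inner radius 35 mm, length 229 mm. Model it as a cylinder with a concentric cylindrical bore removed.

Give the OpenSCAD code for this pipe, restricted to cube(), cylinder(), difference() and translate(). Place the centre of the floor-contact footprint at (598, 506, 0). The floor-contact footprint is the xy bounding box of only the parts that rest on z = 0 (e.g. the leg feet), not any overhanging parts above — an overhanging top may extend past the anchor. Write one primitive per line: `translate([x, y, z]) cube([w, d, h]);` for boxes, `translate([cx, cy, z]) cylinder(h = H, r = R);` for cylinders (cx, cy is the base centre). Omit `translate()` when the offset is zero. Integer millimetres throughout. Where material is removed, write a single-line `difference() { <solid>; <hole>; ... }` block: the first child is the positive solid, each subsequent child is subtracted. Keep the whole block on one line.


difference() { translate([598, 506, 0]) cylinder(h = 229, r = 133); translate([598, 506, 0]) cylinder(h = 229, r = 35); }


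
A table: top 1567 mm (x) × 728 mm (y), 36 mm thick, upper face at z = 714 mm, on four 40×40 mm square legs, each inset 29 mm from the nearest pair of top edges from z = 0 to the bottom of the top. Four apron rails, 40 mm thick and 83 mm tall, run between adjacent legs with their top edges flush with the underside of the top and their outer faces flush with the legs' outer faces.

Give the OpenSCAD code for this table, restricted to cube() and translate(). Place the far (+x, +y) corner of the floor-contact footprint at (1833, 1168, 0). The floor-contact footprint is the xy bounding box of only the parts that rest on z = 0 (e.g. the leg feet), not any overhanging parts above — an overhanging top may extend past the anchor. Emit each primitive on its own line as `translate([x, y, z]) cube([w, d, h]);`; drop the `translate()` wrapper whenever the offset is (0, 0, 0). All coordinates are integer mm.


// leg_h = 714 - 36 = 678
// apron z = 678 - 83 = 595
translate([295, 469, 678]) cube([1567, 728, 36]);
translate([324, 498, 0]) cube([40, 40, 678]);
translate([1793, 498, 0]) cube([40, 40, 678]);
translate([324, 1128, 0]) cube([40, 40, 678]);
translate([1793, 1128, 0]) cube([40, 40, 678]);
translate([364, 498, 595]) cube([1429, 40, 83]);
translate([364, 1128, 595]) cube([1429, 40, 83]);
translate([324, 538, 595]) cube([40, 590, 83]);
translate([1793, 538, 595]) cube([40, 590, 83]);


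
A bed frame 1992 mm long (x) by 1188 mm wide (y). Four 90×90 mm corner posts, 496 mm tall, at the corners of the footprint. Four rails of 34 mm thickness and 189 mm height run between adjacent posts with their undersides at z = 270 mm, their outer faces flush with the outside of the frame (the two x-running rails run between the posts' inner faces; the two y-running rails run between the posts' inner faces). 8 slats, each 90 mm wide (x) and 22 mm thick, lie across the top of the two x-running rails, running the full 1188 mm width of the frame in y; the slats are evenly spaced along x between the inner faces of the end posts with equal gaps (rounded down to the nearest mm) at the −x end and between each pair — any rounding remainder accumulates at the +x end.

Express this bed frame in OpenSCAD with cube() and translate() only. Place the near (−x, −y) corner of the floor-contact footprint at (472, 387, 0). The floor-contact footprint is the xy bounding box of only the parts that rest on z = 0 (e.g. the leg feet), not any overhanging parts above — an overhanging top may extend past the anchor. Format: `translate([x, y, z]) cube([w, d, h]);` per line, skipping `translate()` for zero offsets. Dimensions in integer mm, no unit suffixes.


translate([472, 387, 0]) cube([90, 90, 496]);
translate([472, 1485, 0]) cube([90, 90, 496]);
translate([2374, 387, 0]) cube([90, 90, 496]);
translate([2374, 1485, 0]) cube([90, 90, 496]);
translate([562, 387, 270]) cube([1812, 34, 189]);
translate([562, 1541, 270]) cube([1812, 34, 189]);
translate([472, 477, 270]) cube([34, 1008, 189]);
translate([2430, 477, 270]) cube([34, 1008, 189]);
translate([683, 387, 459]) cube([90, 1188, 22]);
translate([894, 387, 459]) cube([90, 1188, 22]);
translate([1105, 387, 459]) cube([90, 1188, 22]);
translate([1316, 387, 459]) cube([90, 1188, 22]);
translate([1527, 387, 459]) cube([90, 1188, 22]);
translate([1738, 387, 459]) cube([90, 1188, 22]);
translate([1949, 387, 459]) cube([90, 1188, 22]);
translate([2160, 387, 459]) cube([90, 1188, 22]);


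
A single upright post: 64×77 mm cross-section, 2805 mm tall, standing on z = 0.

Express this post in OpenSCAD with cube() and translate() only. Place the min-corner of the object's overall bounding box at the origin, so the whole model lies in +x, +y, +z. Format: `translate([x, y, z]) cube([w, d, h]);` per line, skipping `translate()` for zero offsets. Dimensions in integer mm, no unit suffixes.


cube([64, 77, 2805]);


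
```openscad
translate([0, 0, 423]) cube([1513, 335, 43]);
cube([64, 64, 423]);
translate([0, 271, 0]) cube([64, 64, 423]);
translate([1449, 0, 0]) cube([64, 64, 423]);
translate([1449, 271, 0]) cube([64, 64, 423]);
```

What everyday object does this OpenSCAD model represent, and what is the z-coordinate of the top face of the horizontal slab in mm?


A bench. The seat-top height is 466 mm.

A long slab on four corner posts — a bench. The slab sits at z = 423 with thickness 43, so the top is 423 + 43 = 466 mm.


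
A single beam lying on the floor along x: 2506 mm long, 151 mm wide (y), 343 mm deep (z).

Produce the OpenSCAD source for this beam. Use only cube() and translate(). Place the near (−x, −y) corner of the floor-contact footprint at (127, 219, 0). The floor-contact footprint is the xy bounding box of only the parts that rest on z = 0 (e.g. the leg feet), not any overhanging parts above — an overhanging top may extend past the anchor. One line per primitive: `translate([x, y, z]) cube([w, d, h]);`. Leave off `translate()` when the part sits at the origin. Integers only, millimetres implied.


translate([127, 219, 0]) cube([2506, 151, 343]);


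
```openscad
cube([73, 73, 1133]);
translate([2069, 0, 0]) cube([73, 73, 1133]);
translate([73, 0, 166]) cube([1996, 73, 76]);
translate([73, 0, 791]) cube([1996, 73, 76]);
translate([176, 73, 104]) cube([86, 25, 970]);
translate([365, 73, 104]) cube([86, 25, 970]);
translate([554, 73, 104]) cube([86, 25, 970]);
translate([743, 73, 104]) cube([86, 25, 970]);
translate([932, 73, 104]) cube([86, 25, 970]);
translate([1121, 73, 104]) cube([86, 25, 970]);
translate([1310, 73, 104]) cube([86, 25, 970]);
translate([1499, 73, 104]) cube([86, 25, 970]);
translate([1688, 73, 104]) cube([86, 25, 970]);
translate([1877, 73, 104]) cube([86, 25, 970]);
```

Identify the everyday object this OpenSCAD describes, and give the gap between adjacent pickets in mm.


A fence section. The picket gap is 103 mm.

Two posts, two rails, 10 pickets — a fence section. Span 1996 mm holds 10 pickets of 86 mm with 11 equal gaps: ⌊(1996 − 10·86) / 11⌋ = 103 mm.


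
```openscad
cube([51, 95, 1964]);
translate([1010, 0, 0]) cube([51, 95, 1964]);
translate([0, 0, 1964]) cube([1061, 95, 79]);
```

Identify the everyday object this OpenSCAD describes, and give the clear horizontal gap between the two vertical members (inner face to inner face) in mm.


A door frame. The clear opening width is 959 mm.

Two 1964 mm tall posts with a header on top — a door frame. The left jamb is 51 mm wide at x = 0; the right jamb starts at x = 1010. The clear opening is 1010 − 51 = 959 mm.


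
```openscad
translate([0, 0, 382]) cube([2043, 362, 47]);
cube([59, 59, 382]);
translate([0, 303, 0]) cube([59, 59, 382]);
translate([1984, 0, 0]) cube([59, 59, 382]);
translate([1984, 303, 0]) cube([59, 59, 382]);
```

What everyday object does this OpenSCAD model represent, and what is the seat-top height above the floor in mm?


A bench. The seat-top height is 429 mm.

A long slab on four corner posts — a bench. The slab sits at z = 382 with thickness 47, so the top is 382 + 47 = 429 mm.


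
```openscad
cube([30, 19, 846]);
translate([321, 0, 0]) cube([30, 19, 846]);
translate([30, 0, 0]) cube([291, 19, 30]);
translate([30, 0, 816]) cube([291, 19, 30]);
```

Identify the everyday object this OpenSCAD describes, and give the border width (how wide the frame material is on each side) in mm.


A picture frame. The border width is 30 mm.

Four thin pieces enclosing a rectangular opening — a picture frame. The two full-height stiles are 846 mm tall; the top rail sits at z = 816 and is 30 mm tall, so the border above the opening is 846 − 816 = 30 mm, matching the stile x-width.


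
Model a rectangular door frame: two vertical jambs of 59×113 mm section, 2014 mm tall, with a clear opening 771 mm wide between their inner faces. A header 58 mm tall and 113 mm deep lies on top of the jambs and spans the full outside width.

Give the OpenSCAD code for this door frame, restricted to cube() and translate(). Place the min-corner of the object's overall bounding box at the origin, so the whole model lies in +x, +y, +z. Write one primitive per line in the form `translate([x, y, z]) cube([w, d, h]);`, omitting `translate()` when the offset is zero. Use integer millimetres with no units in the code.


cube([59, 113, 2014]);
translate([830, 0, 0]) cube([59, 113, 2014]);
translate([0, 0, 2014]) cube([889, 113, 58]);


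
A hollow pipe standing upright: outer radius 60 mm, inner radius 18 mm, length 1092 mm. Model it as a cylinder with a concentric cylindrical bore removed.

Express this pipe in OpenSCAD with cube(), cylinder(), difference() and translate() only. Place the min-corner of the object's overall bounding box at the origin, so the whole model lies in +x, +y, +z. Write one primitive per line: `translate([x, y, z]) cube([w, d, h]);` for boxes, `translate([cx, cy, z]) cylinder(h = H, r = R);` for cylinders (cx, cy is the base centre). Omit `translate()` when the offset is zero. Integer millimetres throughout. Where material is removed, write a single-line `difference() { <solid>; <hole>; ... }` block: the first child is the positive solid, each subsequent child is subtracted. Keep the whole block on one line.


difference() { translate([60, 60, 0]) cylinder(h = 1092, r = 60); translate([60, 60, 0]) cylinder(h = 1092, r = 18); }


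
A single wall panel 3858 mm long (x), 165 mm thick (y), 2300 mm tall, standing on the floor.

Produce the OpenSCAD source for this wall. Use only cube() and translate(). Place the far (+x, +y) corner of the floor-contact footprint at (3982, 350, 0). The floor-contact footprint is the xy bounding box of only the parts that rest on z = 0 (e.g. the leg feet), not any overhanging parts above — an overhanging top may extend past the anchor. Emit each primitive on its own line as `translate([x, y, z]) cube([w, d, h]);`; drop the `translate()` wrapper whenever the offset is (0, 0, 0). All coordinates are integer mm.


translate([124, 185, 0]) cube([3858, 165, 2300]);


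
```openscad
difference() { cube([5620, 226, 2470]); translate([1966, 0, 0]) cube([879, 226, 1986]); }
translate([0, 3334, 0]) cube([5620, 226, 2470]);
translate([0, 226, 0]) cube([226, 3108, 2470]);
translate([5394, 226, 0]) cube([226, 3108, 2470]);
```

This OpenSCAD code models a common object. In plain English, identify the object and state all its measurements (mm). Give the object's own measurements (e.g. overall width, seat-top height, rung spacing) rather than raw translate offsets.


A single room: four walls, each 2470 mm tall and 226 mm thick, enclosing an outside footprint 5620×3560 mm (x × y), no floor or roof. The front and back walls (−y and +y sides) run the full x-width; the side walls fit between their inner faces. A door opening 879 mm wide and 1986 mm tall is cut through the front wall from the floor up, its −x edge 1966 mm from the wall's −x end.


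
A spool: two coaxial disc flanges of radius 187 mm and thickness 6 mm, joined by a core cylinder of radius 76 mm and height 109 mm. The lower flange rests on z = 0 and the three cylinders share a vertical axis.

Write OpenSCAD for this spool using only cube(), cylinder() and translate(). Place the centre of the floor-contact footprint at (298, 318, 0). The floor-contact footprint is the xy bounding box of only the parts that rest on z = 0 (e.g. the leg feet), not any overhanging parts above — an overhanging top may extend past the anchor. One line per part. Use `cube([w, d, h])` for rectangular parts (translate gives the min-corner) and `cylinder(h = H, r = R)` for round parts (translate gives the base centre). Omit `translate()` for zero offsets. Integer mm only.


translate([298, 318, 0]) cylinder(h = 6, r = 187);
translate([298, 318, 6]) cylinder(h = 109, r = 76);
translate([298, 318, 115]) cylinder(h = 6, r = 187);


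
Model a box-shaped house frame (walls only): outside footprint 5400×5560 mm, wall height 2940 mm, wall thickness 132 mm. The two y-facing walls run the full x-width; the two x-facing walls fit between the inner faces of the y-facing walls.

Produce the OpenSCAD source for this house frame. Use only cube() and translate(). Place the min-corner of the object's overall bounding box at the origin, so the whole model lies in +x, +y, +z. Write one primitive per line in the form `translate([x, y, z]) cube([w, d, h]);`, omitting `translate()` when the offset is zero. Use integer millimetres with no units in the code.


cube([5400, 132, 2940]);
translate([0, 5428, 0]) cube([5400, 132, 2940]);
translate([0, 132, 0]) cube([132, 5296, 2940]);
translate([5268, 132, 0]) cube([132, 5296, 2940]);


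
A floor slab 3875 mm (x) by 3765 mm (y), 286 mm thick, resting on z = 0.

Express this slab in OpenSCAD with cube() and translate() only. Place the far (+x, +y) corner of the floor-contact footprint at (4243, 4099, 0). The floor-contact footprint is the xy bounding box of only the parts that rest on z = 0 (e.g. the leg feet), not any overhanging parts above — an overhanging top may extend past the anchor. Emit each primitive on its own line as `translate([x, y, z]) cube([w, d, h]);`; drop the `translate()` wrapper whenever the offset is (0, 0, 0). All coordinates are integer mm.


translate([368, 334, 0]) cube([3875, 3765, 286]);


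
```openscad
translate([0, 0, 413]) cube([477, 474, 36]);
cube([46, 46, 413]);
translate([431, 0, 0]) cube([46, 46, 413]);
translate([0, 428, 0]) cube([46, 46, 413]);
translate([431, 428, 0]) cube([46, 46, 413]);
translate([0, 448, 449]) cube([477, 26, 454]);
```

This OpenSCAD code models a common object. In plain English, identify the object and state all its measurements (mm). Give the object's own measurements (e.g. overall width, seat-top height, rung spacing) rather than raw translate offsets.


A chair. The seat is a 477×474×36 mm slab with its top at z = 449 mm, on four 46×46 mm corner legs (flush with the seat edges, standing on z = 0). A flat backrest 26 mm thick, 454 mm tall, spans the full seat width and rises from the seat top along its +y edge, rear face flush with the rear of the seat.


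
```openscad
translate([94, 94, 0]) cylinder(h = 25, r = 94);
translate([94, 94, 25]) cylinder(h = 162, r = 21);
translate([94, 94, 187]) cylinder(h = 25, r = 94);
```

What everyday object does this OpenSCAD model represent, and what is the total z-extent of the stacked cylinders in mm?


A spool. The overall height is 212 mm.

Three coaxial cylinders, large–small–large — a spool. Two 25 mm flanges and a 162 mm core give 25 + 162 + 25 = 212 mm.


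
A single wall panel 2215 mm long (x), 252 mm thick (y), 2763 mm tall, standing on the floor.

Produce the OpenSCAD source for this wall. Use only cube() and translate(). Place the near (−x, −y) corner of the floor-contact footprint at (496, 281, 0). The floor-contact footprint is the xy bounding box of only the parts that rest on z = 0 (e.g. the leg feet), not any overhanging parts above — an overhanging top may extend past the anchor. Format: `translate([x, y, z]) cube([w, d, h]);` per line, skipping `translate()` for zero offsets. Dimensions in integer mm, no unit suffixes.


translate([496, 281, 0]) cube([2215, 252, 2763]);


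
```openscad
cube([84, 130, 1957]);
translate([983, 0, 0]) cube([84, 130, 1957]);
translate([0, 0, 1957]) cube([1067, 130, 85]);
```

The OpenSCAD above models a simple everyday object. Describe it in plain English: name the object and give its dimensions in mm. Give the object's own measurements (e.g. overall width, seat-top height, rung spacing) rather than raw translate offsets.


A door frame. The clear opening is 899 mm wide and 1957 mm high. Two 84 mm wide jambs, 130 mm deep, stand either side of the opening from the floor to the top of the opening. A 85 mm thick head sits across the top of both jambs, spanning the full outside width of the frame.


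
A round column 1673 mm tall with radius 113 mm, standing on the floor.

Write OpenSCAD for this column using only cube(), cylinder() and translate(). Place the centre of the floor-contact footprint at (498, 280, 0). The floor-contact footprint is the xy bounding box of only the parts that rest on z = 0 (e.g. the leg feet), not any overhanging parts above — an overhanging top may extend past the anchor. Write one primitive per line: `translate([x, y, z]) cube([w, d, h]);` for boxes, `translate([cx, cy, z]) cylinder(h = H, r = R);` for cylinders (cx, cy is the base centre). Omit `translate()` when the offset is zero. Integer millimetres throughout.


translate([498, 280, 0]) cylinder(h = 1673, r = 113);


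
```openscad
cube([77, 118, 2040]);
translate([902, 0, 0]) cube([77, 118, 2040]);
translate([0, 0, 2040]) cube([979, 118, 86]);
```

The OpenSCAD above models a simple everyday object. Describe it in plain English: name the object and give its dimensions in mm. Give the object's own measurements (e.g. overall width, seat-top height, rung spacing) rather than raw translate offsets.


A door frame. The clear opening is 825 mm wide and 2040 mm high. Two 77 mm wide jambs, 118 mm deep, stand either side of the opening from the floor to the top of the opening. A 86 mm thick head sits across the top of both jambs, spanning the full outside width of the frame.


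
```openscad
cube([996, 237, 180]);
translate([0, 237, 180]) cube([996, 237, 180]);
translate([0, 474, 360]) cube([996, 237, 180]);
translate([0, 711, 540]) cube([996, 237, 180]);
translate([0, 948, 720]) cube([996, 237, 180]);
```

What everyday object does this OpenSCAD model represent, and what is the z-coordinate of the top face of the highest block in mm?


A staircase. The total rise is 900 mm.

5 identical blocks, each offset up and back from the previous — a staircase. Each step is 180 mm tall and there are 5 of them, so the total rise is 5 × 180 = 900 mm.


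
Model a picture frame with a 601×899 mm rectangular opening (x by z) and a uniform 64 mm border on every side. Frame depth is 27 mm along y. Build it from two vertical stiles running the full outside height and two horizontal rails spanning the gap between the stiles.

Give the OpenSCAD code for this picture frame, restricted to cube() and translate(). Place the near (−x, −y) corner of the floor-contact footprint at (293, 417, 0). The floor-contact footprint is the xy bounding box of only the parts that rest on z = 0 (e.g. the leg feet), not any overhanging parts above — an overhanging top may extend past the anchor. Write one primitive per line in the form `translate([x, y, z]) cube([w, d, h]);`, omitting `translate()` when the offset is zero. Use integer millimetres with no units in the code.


translate([293, 417, 0]) cube([64, 27, 1027]);
translate([958, 417, 0]) cube([64, 27, 1027]);
translate([357, 417, 0]) cube([601, 27, 64]);
translate([357, 417, 963]) cube([601, 27, 64]);


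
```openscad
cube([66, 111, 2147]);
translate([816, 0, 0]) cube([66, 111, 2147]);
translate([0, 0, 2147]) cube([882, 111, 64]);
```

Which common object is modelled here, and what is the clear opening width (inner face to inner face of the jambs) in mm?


A door frame. The clear opening width is 750 mm.

Two 2147 mm tall posts with a header on top — a door frame. The left jamb is 66 mm wide at x = 0; the right jamb starts at x = 816. The clear opening is 816 − 66 = 750 mm.


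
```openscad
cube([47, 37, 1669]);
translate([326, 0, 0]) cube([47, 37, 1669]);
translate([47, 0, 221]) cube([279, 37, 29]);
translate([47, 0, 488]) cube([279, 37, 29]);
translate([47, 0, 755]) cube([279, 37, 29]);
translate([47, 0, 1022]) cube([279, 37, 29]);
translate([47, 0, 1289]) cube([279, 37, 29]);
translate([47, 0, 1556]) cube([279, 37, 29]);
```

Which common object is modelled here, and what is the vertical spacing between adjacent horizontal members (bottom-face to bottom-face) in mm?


A ladder. The rung spacing is 267 mm.

Two tall 47×37 posts with 6 short bars between them — a ladder. Adjacent rungs sit at z = 221 and z = 488, so the spacing is 488 − 221 = 267 mm.


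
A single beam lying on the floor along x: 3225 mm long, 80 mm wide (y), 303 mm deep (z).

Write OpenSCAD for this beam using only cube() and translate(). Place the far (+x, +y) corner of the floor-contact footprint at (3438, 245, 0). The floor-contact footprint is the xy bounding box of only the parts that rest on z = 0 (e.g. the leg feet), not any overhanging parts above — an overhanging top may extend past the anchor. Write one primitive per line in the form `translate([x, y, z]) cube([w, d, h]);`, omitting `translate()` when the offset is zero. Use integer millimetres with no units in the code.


translate([213, 165, 0]) cube([3225, 80, 303]);


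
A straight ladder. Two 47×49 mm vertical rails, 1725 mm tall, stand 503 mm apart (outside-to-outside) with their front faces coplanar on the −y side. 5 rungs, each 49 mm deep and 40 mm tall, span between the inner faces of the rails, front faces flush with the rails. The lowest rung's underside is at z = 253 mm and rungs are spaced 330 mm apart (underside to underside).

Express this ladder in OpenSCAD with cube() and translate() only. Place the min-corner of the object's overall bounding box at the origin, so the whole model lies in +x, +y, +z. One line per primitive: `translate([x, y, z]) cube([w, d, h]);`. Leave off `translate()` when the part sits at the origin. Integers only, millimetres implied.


// rung span = 503 - 2*47 = 409
// rung[k] z = 253 + k*330
cube([47, 49, 1725]);
translate([456, 0, 0]) cube([47, 49, 1725]);
translate([47, 0, 253]) cube([409, 49, 40]);
translate([47, 0, 583]) cube([409, 49, 40]);
translate([47, 0, 913]) cube([409, 49, 40]);
translate([47, 0, 1243]) cube([409, 49, 40]);
translate([47, 0, 1573]) cube([409, 49, 40]);
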